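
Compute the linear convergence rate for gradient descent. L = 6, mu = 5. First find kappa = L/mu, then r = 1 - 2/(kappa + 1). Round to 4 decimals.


Step 1: Compute the condition number.
kappa = L/mu = 6/5 = 1.2
Step 2: Compute the convergence rate.
r = 1 - 2/(kappa + 1) = 1 - 2*mu/(L + mu) = (L - mu)/(L + mu) = 1/11 = 0.0909


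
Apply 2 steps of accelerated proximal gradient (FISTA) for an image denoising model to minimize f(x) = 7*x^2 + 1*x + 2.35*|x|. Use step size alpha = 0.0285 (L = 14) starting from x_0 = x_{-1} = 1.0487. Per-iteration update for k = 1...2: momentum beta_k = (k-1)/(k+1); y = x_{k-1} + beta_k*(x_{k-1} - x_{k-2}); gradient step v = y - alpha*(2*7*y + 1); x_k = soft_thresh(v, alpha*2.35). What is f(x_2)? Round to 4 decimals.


FISTA on f(x) = 7*x^2 + 1*x + 2.35*|x|
L = 14, alpha = 0.0285
Iteration 1: beta = 0.0, y = 1.0487 + 0.0*(1.0487 - 1.0487) = 1.0487
  grad(y) = 15.6818, v = y - alpha*grad = 0.6018
  prox(v) = soft_thresh(0.6018, 0.067) = 0.5348
Iteration 2: beta = 0.3333, y = 0.5348 + 0.3333*(0.5348 - 1.0487) = 0.3635
  grad(y) = 6.0889, v = y - alpha*grad = 0.19
  prox(v) = soft_thresh(0.19, 0.067) = 0.123
f(x_2) = 7*0.123^2 + 1*0.123 + 2.35*|0.123| = 0.5179


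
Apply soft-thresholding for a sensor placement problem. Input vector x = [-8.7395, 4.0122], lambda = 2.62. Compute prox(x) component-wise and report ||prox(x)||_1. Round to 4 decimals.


Soft-thresholding with lambda = 2.62:
prox(-8.7395) = sign(-8.7395)*max(|-8.7395| - 2.62, 0) = -6.1195
prox(4.0122) = sign(4.0122)*max(|4.0122| - 2.62, 0) = 1.3922
prox(x) = [-6.1195, 1.3922]
||prox(x)||_1 = 6.1195 + 1.3922 = 7.5117


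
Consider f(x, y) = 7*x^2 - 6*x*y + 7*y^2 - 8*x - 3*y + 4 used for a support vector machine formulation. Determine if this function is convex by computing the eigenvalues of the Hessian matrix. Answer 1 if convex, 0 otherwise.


The Hessian of f(x,y) = 7*x^2 - 6*x*y + 7*y^2 - 8*x - 3*y + 4 is:
H = [[14, -6], [-6, 14]]
Trace = 14 + 14 = 28
Determinant = 14*14 - (-6)^2 = 160
Discriminant = (28)^2 - 4*160 = 144.0
Eigenvalues: lambda_1 = 8.0, lambda_2 = 20.0
The function is convex.

1


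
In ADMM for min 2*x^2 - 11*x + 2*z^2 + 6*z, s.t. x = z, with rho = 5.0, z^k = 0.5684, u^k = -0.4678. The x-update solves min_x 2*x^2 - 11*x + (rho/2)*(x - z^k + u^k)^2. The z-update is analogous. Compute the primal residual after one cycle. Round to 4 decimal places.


ADMM iteration with rho = 5.0, z^k = 0.5684, u^k = -0.4678
Step 1: x-update.
Minimize 2*x^2 - 11*x + (5.0/2)*(x - 0.5684 - 0.4678)^2
FOC: (2*2 + 5.0)*x = 11 + 5.0*(0.5684 + 0.4678)
x^{k+1} = 1.7979
Step 2: z-update.
Minimize 2*z^2 + 6*z + (5.0/2)*(1.7979 - z - 0.4678)^2
FOC: (2*2 + 5.0)*z = -6 + 5.0*(1.7979 - 0.4678)
z^{k+1} = 0.0723
Step 3: u-update.
u^{k+1} = -0.4678 + 1.7979 - 0.0723 = 1.2578
Step 4: Primal residual = |1.7979 - 0.0723| = 1.7256


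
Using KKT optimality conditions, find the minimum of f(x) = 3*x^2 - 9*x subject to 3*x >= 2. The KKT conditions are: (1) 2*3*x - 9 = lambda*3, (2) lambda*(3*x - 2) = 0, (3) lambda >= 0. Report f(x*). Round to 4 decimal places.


Step 1: Try lambda = 0 (constraint inactive).
Stationarity: 2*3*x - 9 = 0
x* = 9/(2*3) = 1.5
Check constraint: 3*1.5 = 4.5 >= 2 -- satisfied.
Step 2: Compute optimal value.
f(x*) = 3*1.5^2 - 9*1.5 = -6.75


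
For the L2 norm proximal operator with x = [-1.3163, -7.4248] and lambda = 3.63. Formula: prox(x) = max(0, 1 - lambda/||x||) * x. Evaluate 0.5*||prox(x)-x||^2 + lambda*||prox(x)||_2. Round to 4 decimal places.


Step 1: Compute ||x||.
||x|| = 7.5406
Step 2: Compute scaling factor.
scale = max(0, 1 - 3.63/7.5406) = 0.5186
Step 3: prox(x) = [-0.6826, -3.8505]
||prox(x)|| = 3.9106
Step 4: Proximal objective.
0.5*||prox-x||^2 = 6.5885
lambda*||prox|| = 14.1955
Total = 20.7838


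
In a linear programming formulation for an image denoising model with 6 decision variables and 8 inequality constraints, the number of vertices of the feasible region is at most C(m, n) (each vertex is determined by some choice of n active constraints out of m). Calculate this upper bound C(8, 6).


Each vertex corresponds to some choice of n active constraints out of m, so the number of vertices is at most C(m, n) = m! / (n!(m-n)!).
m = 8, n = 6
Numerator: 8 * 7 * 6 * 5 * 4 * 3
Denominator: 6! = 720
C(8, 6) = 28


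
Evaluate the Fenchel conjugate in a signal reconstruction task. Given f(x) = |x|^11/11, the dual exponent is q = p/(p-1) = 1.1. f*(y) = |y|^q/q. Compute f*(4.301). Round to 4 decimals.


The conjugate exponent q satisfies 1/p + 1/q = 1.
p = 11, so q = 11/(11 - 1) = 1.1
|y|^q = 4.301^1.1 = 4.9765
f*(4.301) = 4.9765 / 1.1 = 4.5241


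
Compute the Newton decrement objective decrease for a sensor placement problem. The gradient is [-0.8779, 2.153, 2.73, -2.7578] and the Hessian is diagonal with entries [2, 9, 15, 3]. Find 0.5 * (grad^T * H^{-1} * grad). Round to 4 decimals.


Step 1: H is diagonal, so H^(-1) * g = [-0.439, 0.2392, 0.182, -0.9193].
Step 2: g^T H^(-1) g = sum_i g_i^2 / H_ii
  = (-0.8779)^2/2 + (2.153)^2/9 + (2.73)^2/15 + (-2.7578)^2/3
  = 0.3854 + 0.515 + 0.4969 + 2.5352 = 3.9324
Step 3: Objective decrease = 0.5 * g^T H^(-1) g = 1.9662


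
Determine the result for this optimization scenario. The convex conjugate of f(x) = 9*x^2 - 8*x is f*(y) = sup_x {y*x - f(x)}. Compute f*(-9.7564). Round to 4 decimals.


f*(y) = sup_x {y*x - a*x^2 - b*x} = sup_x {(y-b)*x - a*x^2}
FOC: (y - b) - 2a*x = 0 => x* = (y - b)/(2a)
x* = (-9.7564 + 8)/(2*9) = -0.0976
f*(-9.7564) = (y-b)^2/(4a) = (-9.7564 + 8)^2/(4*9)
= 3.0849/36 = 0.0857


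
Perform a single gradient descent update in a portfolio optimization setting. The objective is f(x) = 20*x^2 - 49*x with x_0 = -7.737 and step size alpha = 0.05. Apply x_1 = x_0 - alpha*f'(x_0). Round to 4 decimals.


We compute the gradient at x_0 and apply the update.
f'(x) = 40*x - 49
f'(-7.737) = 40*-7.737 - 49 = -358.48
x_1 = -7.737 - 0.05*-358.48 = 10.187


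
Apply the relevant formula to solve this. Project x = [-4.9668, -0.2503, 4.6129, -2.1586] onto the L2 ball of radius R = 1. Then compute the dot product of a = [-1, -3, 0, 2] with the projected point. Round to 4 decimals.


Step 1: Compute ||x|| (intermediates to 6 decimals).
||x|| = sqrt((-4.9668)^2 + (-0.2503)^2 + 4.6129^2 + (-2.1586)^2) = 7.118297
Step 2: Project.
Since ||x|| > R, scale = R/||x|| = 1/7.118297 = 0.140483, proj(x) = scale * x
proj(x) = [-0.697751, -0.035163, 0.648034, -0.303247]
Step 3: Dot product.
a^T * proj(x) = -1*(-0.697751) - 3*(-0.035163) + 0*0.648034 + 2*(-0.303247) = 0.1967


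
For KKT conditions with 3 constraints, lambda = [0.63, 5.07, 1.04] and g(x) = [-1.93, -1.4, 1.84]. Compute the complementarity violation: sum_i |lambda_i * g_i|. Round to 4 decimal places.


KKT complementary slackness check:
lambda_1 * g_1 = 0.63 * -1.93 = -1.2159
lambda_2 * g_2 = 5.07 * -1.4 = -7.098
lambda_3 * g_3 = 1.04 * 1.84 = 1.9136
Total violation = 1.2159 + 7.098 + 1.9136 = 10.2275


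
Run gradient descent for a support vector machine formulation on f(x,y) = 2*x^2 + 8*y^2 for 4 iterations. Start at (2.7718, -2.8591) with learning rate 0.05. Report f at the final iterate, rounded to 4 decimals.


Gradient descent on f(x,y) = 2*x^2 + 8*y^2.
Starting point: (2.7718, -2.8591), alpha = 0.05
Step 1: grad_x = 2*2*2.7718 = 11.0872, grad_y = 2*8*-2.8591 = -45.7456
  x_1 = 2.7718 - 0.05*11.0872 = 2.2174
  y_1 = -2.8591 - 0.05*-45.7456 = -0.5718
Step 2: grad_x = 2*2*2.2174 = 8.8698, grad_y = 2*8*-0.5718 = -9.1491
  x_2 = 2.2174 - 0.05*8.8698 = 1.774
  y_2 = -0.5718 - 0.05*-9.1491 = -0.1144
Step 3: grad_x = 2*2*1.774 = 7.0958, grad_y = 2*8*-0.1144 = -1.8298
  x_3 = 1.774 - 0.05*7.0958 = 1.4192
  y_3 = -0.1144 - 0.05*-1.8298 = -0.0229
Step 4: grad_x = 2*2*1.4192 = 5.6766, grad_y = 2*8*-0.0229 = -0.366
  x_4 = 1.4192 - 0.05*5.6766 = 1.1353
  y_4 = -0.0229 - 0.05*-0.366 = -0.0046
f(1.1353, -0.0046) = 2*1.1353^2 + 8*(-0.0046)^2 = 2.5781


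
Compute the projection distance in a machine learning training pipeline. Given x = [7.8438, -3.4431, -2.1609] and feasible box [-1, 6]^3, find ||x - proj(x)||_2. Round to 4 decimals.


Project each component onto [-1, 6].
clip(7.8438) = 6.0, clip(-3.4431) = -1.0, clip(-2.1609) = -1.0
Projection = [6.0, -1.0, -1.0]
Squared diffs: [3.3996, 5.9687, 1.3477]
Distance = sqrt(10.716) = 3.2735


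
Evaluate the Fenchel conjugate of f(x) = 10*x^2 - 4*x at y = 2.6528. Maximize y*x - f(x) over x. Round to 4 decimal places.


f*(y) = sup_x {y*x - a*x^2 - b*x} = sup_x {(y-b)*x - a*x^2}
FOC: (y - b) - 2a*x = 0 => x* = (y - b)/(2a)
x* = (2.6528 + 4)/(2*10) = 0.3326
f*(2.6528) = (y-b)^2/(4a) = (2.6528 + 4)^2/(4*10)
= 44.2597/40 = 1.1065


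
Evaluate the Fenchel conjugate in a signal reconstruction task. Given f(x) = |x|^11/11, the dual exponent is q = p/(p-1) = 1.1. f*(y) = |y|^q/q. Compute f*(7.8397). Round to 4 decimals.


The conjugate exponent q satisfies 1/p + 1/q = 1.
p = 11, so q = 11/(11 - 1) = 1.1
|y|^q = 7.8397^1.1 = 9.6323
f*(7.8397) = 9.6323 / 1.1 = 8.7566


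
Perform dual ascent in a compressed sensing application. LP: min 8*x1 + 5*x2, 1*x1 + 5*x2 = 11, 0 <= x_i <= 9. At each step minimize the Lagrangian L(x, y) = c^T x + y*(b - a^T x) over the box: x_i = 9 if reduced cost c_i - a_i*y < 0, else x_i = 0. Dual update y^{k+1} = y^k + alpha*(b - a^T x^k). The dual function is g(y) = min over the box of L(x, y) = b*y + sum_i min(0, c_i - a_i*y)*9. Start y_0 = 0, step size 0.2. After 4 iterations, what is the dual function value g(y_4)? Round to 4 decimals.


Dual ascent for LP: min 8*x1 + 5*x2, 1*x1 + 5*x2 = 11, 0 <= x_i <= 9
Step 1: y^k = 0.0, reduced costs: (8.0, 5.0)
  x^k = (0.0, 0.0), subgradient = b - a^T x = 11.0
  y^{k+1} = 0.0 + 0.2*11.0 = 2.2
Step 2: y^k = 2.2, reduced costs: (5.8, -6.0)
  x^k = (0.0, 9.0), subgradient = b - a^T x = -34.0
  y^{k+1} = 2.2 + 0.2*-34.0 = -4.6
Step 3: y^k = -4.6, reduced costs: (12.6, 28.0)
  x^k = (0.0, 0.0), subgradient = b - a^T x = 11.0
  y^{k+1} = -4.6 + 0.2*11.0 = -2.4
Step 4: y^k = -2.4, reduced costs: (10.4, 17.0)
  x^k = (0.0, 0.0), subgradient = b - a^T x = 11.0
  y^{k+1} = -2.4 + 0.2*11.0 = -0.2
Dual objective at y_4 = -0.2: reduced costs (8.2, 6.0), box minimizer x = (0.0, 0.0)
g(y_4) = b*y + (c1 - a1*y)*x1 + (c2 - a2*y)*x2 = 11*(-0.2) + 8.2*0.0 + 6.0*0.0 = -2.2 + 0.0 + 0.0 = -2.2


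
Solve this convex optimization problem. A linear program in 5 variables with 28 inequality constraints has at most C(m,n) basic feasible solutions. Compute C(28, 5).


Each vertex corresponds to some choice of n active constraints out of m, so the number of vertices is at most C(m, n) = m! / (n!(m-n)!).
m = 28, n = 5
Numerator: 28 * 27 * 26 * 25 * 24
Denominator: 5! = 120
C(28, 5) = 98280


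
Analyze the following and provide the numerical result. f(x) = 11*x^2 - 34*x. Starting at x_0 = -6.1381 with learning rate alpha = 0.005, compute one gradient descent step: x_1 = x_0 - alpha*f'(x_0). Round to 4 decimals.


We compute the gradient at x_0 and apply the update.
f'(x) = 22*x - 34
f'(-6.1381) = 22*-6.1381 - 34 = -169.0382
x_1 = -6.1381 - 0.005*-169.0382 = -5.2929


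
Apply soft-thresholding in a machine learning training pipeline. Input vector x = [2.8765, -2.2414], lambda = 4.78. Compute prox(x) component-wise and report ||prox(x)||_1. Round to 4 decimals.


Soft-thresholding with lambda = 4.78:
prox(2.8765) = sign(2.8765)*max(|2.8765| - 4.78, 0) = 0.0
prox(-2.2414) = sign(-2.2414)*max(|-2.2414| - 4.78, 0) = 0.0
prox(x) = [0.0, 0.0]
||prox(x)||_1 = 0.0 + 0.0 = 0.0


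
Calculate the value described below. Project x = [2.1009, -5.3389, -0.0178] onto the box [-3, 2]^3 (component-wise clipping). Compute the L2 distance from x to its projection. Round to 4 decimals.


Project each component onto [-3, 2].
clip(2.1009) = 2.0, clip(-5.3389) = -3.0, clip(-0.0178) = -0.0178
Projection = [2.0, -3.0, -0.0178]
Squared diffs: [0.0102, 5.4705, 0.0]
Distance = sqrt(5.4807) = 2.3411


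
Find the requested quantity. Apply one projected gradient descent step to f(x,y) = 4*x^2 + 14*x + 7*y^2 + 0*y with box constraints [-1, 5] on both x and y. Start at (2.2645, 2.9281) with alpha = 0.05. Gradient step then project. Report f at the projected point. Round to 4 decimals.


Step 1: Compute gradient at (2.2645, 2.9281).
grad_x = 2*4*2.2645 + 14 = 32.116
grad_y = 2*7*2.9281 + 0 = 40.9934
Step 2: Gradient step.
x_raw = 2.2645 - 0.05*32.116 = 0.6587
y_raw = 2.9281 - 0.05*40.9934 = 0.8784
Step 3: Project onto [-1, 5].
x_proj = clip(0.6587) = 0.6587
y_proj = clip(0.8784) = 0.8784
Step 4: Evaluate f.
f(0.6587, 0.8784) = 16.3588


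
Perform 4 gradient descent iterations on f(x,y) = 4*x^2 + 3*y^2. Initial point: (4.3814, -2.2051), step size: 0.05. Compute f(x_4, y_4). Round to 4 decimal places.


Gradient descent on f(x,y) = 4*x^2 + 3*y^2.
Starting point: (4.3814, -2.2051), alpha = 0.05
Step 1: grad_x = 2*4*4.3814 = 35.0512, grad_y = 2*3*-2.2051 = -13.2306
  x_1 = 4.3814 - 0.05*35.0512 = 2.6288
  y_1 = -2.2051 - 0.05*-13.2306 = -1.5436
Step 2: grad_x = 2*4*2.6288 = 21.0307, grad_y = 2*3*-1.5436 = -9.2614
  x_2 = 2.6288 - 0.05*21.0307 = 1.5773
  y_2 = -1.5436 - 0.05*-9.2614 = -1.0805
Step 3: grad_x = 2*4*1.5773 = 12.6184, grad_y = 2*3*-1.0805 = -6.483
  x_3 = 1.5773 - 0.05*12.6184 = 0.9464
  y_3 = -1.0805 - 0.05*-6.483 = -0.7563
Step 4: grad_x = 2*4*0.9464 = 7.5711, grad_y = 2*3*-0.7563 = -4.5381
  x_4 = 0.9464 - 0.05*7.5711 = 0.5678
  y_4 = -0.7563 - 0.05*-4.5381 = -0.5294
f(0.5678, -0.5294) = 4*0.5678^2 + 3*(-0.5294)^2 = 2.1307


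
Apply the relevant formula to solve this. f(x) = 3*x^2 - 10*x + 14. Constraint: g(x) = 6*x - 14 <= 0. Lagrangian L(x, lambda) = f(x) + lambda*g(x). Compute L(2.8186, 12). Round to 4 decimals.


Step 1: Evaluate f(x).
f(2.8186) = 3*2.8186^2 - 10*2.8186 + 14 = 9.6475
Step 2: Evaluate g(x).
g(2.8186) = 6*2.8186 - 14 = 2.9116
Step 3: Compute Lagrangian.
L = 9.6475 + 12*2.9116 = 44.5867


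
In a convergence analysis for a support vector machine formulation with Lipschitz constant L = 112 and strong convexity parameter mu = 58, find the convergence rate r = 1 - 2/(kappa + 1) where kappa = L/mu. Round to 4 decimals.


Step 1: Compute the condition number.
kappa = L/mu = 112/58 = 1.931
Step 2: Compute the convergence rate.
r = 1 - 2/(kappa + 1) = 1 - 2*mu/(L + mu) = (L - mu)/(L + mu) = 54/170 = 0.3176


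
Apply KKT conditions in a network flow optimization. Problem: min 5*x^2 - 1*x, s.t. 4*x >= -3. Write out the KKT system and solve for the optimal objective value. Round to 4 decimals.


Step 1: Try lambda = 0 (constraint inactive).
Stationarity: 2*5*x - 1 = 0
x* = 1/(2*5) = 0.1
Check constraint: 4*0.1 = 0.4 >= -3 -- satisfied.
Step 2: Compute optimal value.
f(x*) = 5*0.1^2 - 1*0.1 = -0.05


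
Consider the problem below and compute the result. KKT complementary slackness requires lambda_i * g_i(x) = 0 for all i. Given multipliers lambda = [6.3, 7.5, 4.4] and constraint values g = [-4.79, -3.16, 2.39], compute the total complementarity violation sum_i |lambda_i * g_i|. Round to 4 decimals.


KKT complementary slackness check:
lambda_1 * g_1 = 6.3 * -4.79 = -30.177
lambda_2 * g_2 = 7.5 * -3.16 = -23.7
lambda_3 * g_3 = 4.4 * 2.39 = 10.516
Total violation = 30.177 + 23.7 + 10.516 = 64.393


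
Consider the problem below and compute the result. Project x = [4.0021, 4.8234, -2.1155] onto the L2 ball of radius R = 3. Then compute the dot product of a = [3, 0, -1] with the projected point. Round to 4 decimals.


Step 1: Compute ||x|| (intermediates to 6 decimals).
||x|| = sqrt(4.0021^2 + 4.8234^2 + (-2.1155)^2) = 6.614933
Step 2: Project.
Since ||x|| > R, scale = R/||x|| = 3/6.614933 = 0.453519, proj(x) = scale * x
proj(x) = [1.815028, 2.187504, -0.959419]
Step 3: Dot product.
a^T * proj(x) = 3*1.815028 + 0*2.187504 - 1*(-0.959419) = 6.4045


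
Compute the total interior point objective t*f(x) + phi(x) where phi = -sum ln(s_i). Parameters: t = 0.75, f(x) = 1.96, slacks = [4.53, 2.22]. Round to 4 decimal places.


Step 1: Compute log-barrier.
ln values: [1.5107, 0.7975]
phi = -(1.5107 + 0.7975) = -2.3082
Step 2: Compute augmented objective.
t*f(x) = 0.75*1.96 = 1.47
Total = 1.47 - 2.3082 = -0.8382


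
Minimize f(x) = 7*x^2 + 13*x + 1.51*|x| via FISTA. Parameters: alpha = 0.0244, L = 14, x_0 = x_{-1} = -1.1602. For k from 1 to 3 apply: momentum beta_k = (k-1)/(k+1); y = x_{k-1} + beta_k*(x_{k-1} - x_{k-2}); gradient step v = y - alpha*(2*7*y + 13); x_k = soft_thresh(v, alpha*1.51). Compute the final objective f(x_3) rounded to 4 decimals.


FISTA on f(x) = 7*x^2 + 13*x + 1.51*|x|
L = 14, alpha = 0.0244
Iteration 1: beta = 0.0, y = -1.1602 + 0.0*(-1.1602 + 1.1602) = -1.1602
  grad(y) = -3.2428, v = y - alpha*grad = -1.0811
  prox(v) = soft_thresh(-1.0811, 0.0368) = -1.0442
Iteration 2: beta = 0.3333, y = -1.0442 + 0.3333*(-1.0442 + 1.1602) = -1.0056
  grad(y) = -1.0781, v = y - alpha*grad = -0.9793
  prox(v) = soft_thresh(-0.9793, 0.0368) = -0.9424
Iteration 3: beta = 0.5, y = -0.9424 + 0.5*(-0.9424 + 1.0442) = -0.8915
  grad(y) = 0.5187, v = y - alpha*grad = -0.9042
  prox(v) = soft_thresh(-0.9042, 0.0368) = -0.8673
f(x_3) = 7*(-0.8673)^2 + 13*(-0.8673) + 1.51*|-0.8673| = -4.6998


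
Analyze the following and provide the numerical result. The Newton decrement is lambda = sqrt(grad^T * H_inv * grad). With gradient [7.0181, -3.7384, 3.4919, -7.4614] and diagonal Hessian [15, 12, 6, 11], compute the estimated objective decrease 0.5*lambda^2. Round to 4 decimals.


Step 1: H is diagonal, so H^(-1) * g = [0.4679, -0.3115, 0.582, -0.6783].
Step 2: g^T H^(-1) g = sum_i g_i^2 / H_ii
  = (7.0181)^2/15 + (-3.7384)^2/12 + (3.4919)^2/6 + (-7.4614)^2/11
  = 3.2836 + 1.1646 + 2.0322 + 5.0611 = 11.5416
Step 3: Objective decrease = 0.5 * g^T H^(-1) g = 5.7708


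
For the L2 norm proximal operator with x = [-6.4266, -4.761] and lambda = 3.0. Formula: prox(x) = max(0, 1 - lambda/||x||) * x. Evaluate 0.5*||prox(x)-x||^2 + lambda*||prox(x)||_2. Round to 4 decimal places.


Step 1: Compute ||x||.
||x|| = 7.998
Step 2: Compute scaling factor.
scale = max(0, 1 - 3.0/7.998) = 0.6249
Step 3: prox(x) = [-4.016, -2.9752]
||prox(x)|| = 4.998
Step 4: Proximal objective.
0.5*||prox-x||^2 = 4.5
lambda*||prox|| = 14.994
Total = 19.4941


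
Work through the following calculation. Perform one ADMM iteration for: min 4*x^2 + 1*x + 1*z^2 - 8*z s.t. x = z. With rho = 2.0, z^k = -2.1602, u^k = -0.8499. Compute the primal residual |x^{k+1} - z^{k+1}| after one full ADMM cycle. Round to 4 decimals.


ADMM iteration with rho = 2.0, z^k = -2.1602, u^k = -0.8499
Step 1: x-update.
Minimize 4*x^2 + 1*x + (2.0/2)*(x + 2.1602 - 0.8499)^2
FOC: (2*4 + 2.0)*x = -1 + 2.0*(-2.1602 + 0.8499)
x^{k+1} = -0.3621
Step 2: z-update.
Minimize 1*z^2 - 8*z + (2.0/2)*(-0.3621 - z - 0.8499)^2
FOC: (2*1 + 2.0)*z = 8 + 2.0*(-0.3621 - 0.8499)
z^{k+1} = 1.394
Step 3: u-update.
u^{k+1} = -0.8499 - 0.3621 - 1.394 = -2.606
Step 4: Primal residual = |-0.3621 - 1.394| = 1.7561


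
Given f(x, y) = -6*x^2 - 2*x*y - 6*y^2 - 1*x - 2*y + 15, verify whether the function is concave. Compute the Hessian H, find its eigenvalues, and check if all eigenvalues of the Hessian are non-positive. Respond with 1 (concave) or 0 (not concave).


The Hessian of f(x,y) = -6*x^2 - 2*x*y - 6*y^2 - 1*x - 2*y + 15 is:
H = [[-12, -2], [-2, -12]]
Trace = -12 - 12 = -24
Determinant = -12*-12 - (-2)^2 = 140
Discriminant = (-24)^2 - 4*140 = 16.0
Eigenvalues: lambda_1 = -14.0, lambda_2 = -10.0
The function is concave.

1


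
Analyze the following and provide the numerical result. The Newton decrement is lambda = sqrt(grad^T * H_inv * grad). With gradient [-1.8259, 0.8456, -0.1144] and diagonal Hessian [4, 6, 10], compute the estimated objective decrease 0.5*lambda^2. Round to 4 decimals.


Step 1: H is diagonal, so H^(-1) * g = [-0.4565, 0.1409, -0.0114].
Step 2: g^T H^(-1) g = sum_i g_i^2 / H_ii
  = (-1.8259)^2/4 + (0.8456)^2/6 + (-0.1144)^2/10
  = 0.8335 + 0.1192 + 0.0013 = 0.954
Step 3: Objective decrease = 0.5 * g^T H^(-1) g = 0.477


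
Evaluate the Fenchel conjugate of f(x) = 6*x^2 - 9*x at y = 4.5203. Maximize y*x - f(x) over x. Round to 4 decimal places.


f*(y) = sup_x {y*x - a*x^2 - b*x} = sup_x {(y-b)*x - a*x^2}
FOC: (y - b) - 2a*x = 0 => x* = (y - b)/(2a)
x* = (4.5203 + 9)/(2*6) = 1.1267
f*(4.5203) = (y-b)^2/(4a) = (4.5203 + 9)^2/(4*6)
= 182.7985/24 = 7.6166


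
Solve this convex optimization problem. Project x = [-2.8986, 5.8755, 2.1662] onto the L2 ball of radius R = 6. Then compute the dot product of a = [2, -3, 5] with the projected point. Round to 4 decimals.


Step 1: Compute ||x|| (intermediates to 6 decimals).
||x|| = sqrt((-2.8986)^2 + 5.8755^2 + 2.1662^2) = 6.900421
Step 2: Project.
Since ||x|| > R, scale = R/||x|| = 6/6.900421 = 0.869512, proj(x) = scale * x
proj(x) = [-2.520367, 5.108818, 1.883537]
Step 3: Dot product.
a^T * proj(x) = 2*(-2.520367) - 3*5.108818 + 5*1.883537 = -10.9495


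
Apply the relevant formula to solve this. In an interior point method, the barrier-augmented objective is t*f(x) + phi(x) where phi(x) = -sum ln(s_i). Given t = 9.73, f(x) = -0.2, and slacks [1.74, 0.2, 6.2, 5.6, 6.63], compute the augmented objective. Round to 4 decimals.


Step 1: Compute log-barrier.
ln values: [0.5539, -1.6094, 1.8245, 1.7228, 1.8916]
phi = -(0.5539 - 1.6094 + 1.8245 + 1.7228 + 1.8916) = -4.3834
Step 2: Compute augmented objective.
t*f(x) = 9.73*-0.2 = -1.946
Total = -1.946 - 4.3834 = -6.3294


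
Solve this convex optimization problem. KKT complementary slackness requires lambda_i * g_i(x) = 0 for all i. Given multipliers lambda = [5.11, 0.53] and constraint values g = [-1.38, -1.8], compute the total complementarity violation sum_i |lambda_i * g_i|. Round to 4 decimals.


KKT complementary slackness check:
lambda_1 * g_1 = 5.11 * -1.38 = -7.0518
lambda_2 * g_2 = 0.53 * -1.8 = -0.954
Total violation = 7.0518 + 0.954 = 8.0058


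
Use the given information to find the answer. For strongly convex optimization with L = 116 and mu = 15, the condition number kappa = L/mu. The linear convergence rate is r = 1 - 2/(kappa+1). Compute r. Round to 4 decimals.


Step 1: Compute the condition number.
kappa = L/mu = 116/15 = 7.7333
Step 2: Compute the convergence rate.
r = 1 - 2/(kappa + 1) = 1 - 2*mu/(L + mu) = (L - mu)/(L + mu) = 101/131 = 0.771


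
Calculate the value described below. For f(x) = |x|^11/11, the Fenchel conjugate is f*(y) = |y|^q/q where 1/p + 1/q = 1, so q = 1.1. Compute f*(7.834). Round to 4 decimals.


The conjugate exponent q satisfies 1/p + 1/q = 1.
p = 11, so q = 11/(11 - 1) = 1.1
|y|^q = 7.834^1.1 = 9.6246
f*(7.834) = 9.6246 / 1.1 = 8.7496


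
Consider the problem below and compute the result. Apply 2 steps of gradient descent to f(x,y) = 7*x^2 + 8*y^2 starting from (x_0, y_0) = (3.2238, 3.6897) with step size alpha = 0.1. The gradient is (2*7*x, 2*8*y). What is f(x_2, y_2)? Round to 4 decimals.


Gradient descent on f(x,y) = 7*x^2 + 8*y^2.
Starting point: (3.2238, 3.6897), alpha = 0.1
Step 1: grad_x = 2*7*3.2238 = 45.1332, grad_y = 2*8*3.6897 = 59.0352
  x_1 = 3.2238 - 0.1*45.1332 = -1.2895
  y_1 = 3.6897 - 0.1*59.0352 = -2.2138
Step 2: grad_x = 2*7*-1.2895 = -18.0533, grad_y = 2*8*-2.2138 = -35.4211
  x_2 = -1.2895 - 0.1*-18.0533 = 0.5158
  y_2 = -2.2138 - 0.1*-35.4211 = 1.3283
f(0.5158, 1.3283) = 7*0.5158^2 + 8*1.3283^2 = 15.9773


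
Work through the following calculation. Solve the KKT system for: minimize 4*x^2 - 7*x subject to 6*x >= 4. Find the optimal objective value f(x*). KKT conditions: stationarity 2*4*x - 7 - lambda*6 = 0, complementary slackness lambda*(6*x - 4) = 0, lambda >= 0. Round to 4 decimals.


Step 1: Try lambda = 0 (constraint inactive).
Stationarity: 2*4*x - 7 = 0
x* = 7/(2*4) = 0.875
Check constraint: 6*0.875 = 5.25 >= 4 -- satisfied.
Step 2: Compute optimal value.
f(x*) = 4*0.875^2 - 7*0.875 = -3.0625


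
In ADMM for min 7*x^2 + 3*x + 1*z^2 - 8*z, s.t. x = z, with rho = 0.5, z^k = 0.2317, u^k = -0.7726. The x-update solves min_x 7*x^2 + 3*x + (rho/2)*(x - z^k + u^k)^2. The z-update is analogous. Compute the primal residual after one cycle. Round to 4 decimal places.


ADMM iteration with rho = 0.5, z^k = 0.2317, u^k = -0.7726
Step 1: x-update.
Minimize 7*x^2 + 3*x + (0.5/2)*(x - 0.2317 - 0.7726)^2
FOC: (2*7 + 0.5)*x = -3 + 0.5*(0.2317 + 0.7726)
x^{k+1} = -0.1723
Step 2: z-update.
Minimize 1*z^2 - 8*z + (0.5/2)*(-0.1723 - z - 0.7726)^2
FOC: (2*1 + 0.5)*z = 8 + 0.5*(-0.1723 - 0.7726)
z^{k+1} = 3.011
Step 3: u-update.
u^{k+1} = -0.7726 - 0.1723 - 3.011 = -3.9559
Step 4: Primal residual = |-0.1723 - 3.011| = 3.1833


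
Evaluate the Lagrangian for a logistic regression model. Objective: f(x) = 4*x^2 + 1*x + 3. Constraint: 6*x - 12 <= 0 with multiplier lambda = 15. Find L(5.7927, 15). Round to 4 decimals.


Step 1: Evaluate f(x).
f(5.7927) = 4*5.7927^2 + 1*5.7927 + 3 = 143.0142
Step 2: Evaluate g(x).
g(5.7927) = 6*5.7927 - 12 = 22.7562
Step 3: Compute Lagrangian.
L = 143.0142 + 15*22.7562 = 484.3572


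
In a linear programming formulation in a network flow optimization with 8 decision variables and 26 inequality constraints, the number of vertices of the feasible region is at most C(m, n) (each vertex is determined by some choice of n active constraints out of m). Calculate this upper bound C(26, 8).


Each vertex corresponds to some choice of n active constraints out of m, so the number of vertices is at most C(m, n) = m! / (n!(m-n)!).
m = 26, n = 8
Numerator: 26 * 25 * 24 * 23 * 22 * 21 * 20 * 19
Denominator: 8! = 40320
C(26, 8) = 1562275


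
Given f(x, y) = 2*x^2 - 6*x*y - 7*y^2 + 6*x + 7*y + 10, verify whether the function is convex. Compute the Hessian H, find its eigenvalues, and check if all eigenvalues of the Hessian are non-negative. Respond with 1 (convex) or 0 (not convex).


The Hessian of f(x,y) = 2*x^2 - 6*x*y - 7*y^2 + 6*x + 7*y + 10 is:
H = [[4, -6], [-6, -14]]
Trace = 4 - 14 = -10
Determinant = 4*-14 - (-6)^2 = -92
Discriminant = (-10)^2 - 4*-92 = 468.0
Eigenvalues: lambda_1 = -15.8167, lambda_2 = 5.8167
The function is not convex.

0


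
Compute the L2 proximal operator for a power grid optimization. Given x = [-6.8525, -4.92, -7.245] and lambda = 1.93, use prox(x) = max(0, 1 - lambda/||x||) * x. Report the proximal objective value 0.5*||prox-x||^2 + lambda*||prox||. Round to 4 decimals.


Step 1: Compute ||x||.
||x|| = 11.1199
Step 2: Compute scaling factor.
scale = max(0, 1 - 1.93/11.1199) = 0.8264
Step 3: prox(x) = [-5.6632, -4.0661, -5.9875]
||prox(x)|| = 9.1899
Step 4: Proximal objective.
0.5*||prox-x||^2 = 1.8625
lambda*||prox|| = 17.7365
Total = 19.599


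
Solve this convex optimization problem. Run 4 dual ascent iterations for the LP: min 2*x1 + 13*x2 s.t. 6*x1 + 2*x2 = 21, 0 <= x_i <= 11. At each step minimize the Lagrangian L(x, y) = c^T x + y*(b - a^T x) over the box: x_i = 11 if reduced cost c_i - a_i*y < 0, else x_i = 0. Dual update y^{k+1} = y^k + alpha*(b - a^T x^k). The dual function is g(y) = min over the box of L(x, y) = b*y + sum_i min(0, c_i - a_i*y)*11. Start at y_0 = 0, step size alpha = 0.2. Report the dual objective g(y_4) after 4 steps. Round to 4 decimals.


Dual ascent for LP: min 2*x1 + 13*x2, 6*x1 + 2*x2 = 21, 0 <= x_i <= 11
Step 1: y^k = 0.0, reduced costs: (2.0, 13.0)
  x^k = (0.0, 0.0), subgradient = b - a^T x = 21.0
  y^{k+1} = 0.0 + 0.2*21.0 = 4.2
Step 2: y^k = 4.2, reduced costs: (-23.2, 4.6)
  x^k = (11.0, 0.0), subgradient = b - a^T x = -45.0
  y^{k+1} = 4.2 + 0.2*-45.0 = -4.8
Step 3: y^k = -4.8, reduced costs: (30.8, 22.6)
  x^k = (0.0, 0.0), subgradient = b - a^T x = 21.0
  y^{k+1} = -4.8 + 0.2*21.0 = -0.6
Step 4: y^k = -0.6, reduced costs: (5.6, 14.2)
  x^k = (0.0, 0.0), subgradient = b - a^T x = 21.0
  y^{k+1} = -0.6 + 0.2*21.0 = 3.6
Dual objective at y_4 = 3.6: reduced costs (-19.6, 5.8), box minimizer x = (11.0, 0.0)
g(y_4) = b*y + (c1 - a1*y)*x1 + (c2 - a2*y)*x2 = 21*3.6 + (-19.6)*11.0 + 5.8*0.0 = 75.6 - 215.6 + 0.0 = -140.0


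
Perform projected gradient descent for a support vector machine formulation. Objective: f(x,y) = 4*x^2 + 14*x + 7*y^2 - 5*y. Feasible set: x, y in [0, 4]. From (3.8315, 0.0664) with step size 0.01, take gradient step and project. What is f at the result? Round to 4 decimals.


Step 1: Compute gradient at (3.8315, 0.0664).
grad_x = 2*4*3.8315 + 14 = 44.652
grad_y = 2*7*0.0664 - 5 = -4.0704
Step 2: Gradient step.
x_raw = 3.8315 - 0.01*44.652 = 3.385
y_raw = 0.0664 - 0.01*-4.0704 = 0.1071
Step 3: Project onto [0, 4].
x_proj = clip(3.385) = 3.385
y_proj = clip(0.1071) = 0.1071
Step 4: Evaluate f.
f(3.385, 0.1071) = 92.7669


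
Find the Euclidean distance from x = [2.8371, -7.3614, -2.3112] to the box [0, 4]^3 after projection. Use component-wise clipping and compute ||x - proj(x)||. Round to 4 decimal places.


Project each component onto [0, 4].
clip(2.8371) = 2.8371, clip(-7.3614) = 0.0, clip(-2.3112) = 0.0
Projection = [2.8371, 0.0, 0.0]
Squared diffs: [0.0, 54.1902, 5.3416]
Distance = sqrt(59.5318) = 7.7157


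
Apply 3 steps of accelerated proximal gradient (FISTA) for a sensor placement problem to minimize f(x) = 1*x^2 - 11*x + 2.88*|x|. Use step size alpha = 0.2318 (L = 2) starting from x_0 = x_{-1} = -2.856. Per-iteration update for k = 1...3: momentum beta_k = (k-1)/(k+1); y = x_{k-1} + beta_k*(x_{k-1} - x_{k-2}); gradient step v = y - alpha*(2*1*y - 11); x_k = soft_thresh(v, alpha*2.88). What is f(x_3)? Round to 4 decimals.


FISTA on f(x) = 1*x^2 - 11*x + 2.88*|x|
L = 2, alpha = 0.2318
Iteration 1: beta = 0.0, y = -2.856 + 0.0*(-2.856 + 2.856) = -2.856
  grad(y) = -16.712, v = y - alpha*grad = 1.0178
  prox(v) = soft_thresh(1.0178, 0.6676) = 0.3503
Iteration 2: beta = 0.3333, y = 0.3503 + 0.3333*(0.3503 + 2.856) = 1.419
  grad(y) = -8.162, v = y - alpha*grad = 3.311
  prox(v) = soft_thresh(3.311, 0.6676) = 2.6434
Iteration 3: beta = 0.5, y = 2.6434 + 0.5*(2.6434 - 0.3503) = 3.7899
  grad(y) = -3.4201, v = y - alpha*grad = 4.5827
  prox(v) = soft_thresh(4.5827, 0.6676) = 3.9151
f(x_3) = 1*3.9151^2 - 11*3.9151 + 2.88*|3.9151| = -16.4626


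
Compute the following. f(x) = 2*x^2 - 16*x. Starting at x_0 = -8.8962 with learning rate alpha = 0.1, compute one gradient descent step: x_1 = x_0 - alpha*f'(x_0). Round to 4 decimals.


We compute the gradient at x_0 and apply the update.
f'(x) = 4*x - 16
f'(-8.8962) = 4*-8.8962 - 16 = -51.5848
x_1 = -8.8962 - 0.1*-51.5848 = -3.7377


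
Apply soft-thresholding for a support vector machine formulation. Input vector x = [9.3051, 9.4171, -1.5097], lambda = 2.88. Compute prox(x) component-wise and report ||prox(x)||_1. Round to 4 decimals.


Soft-thresholding with lambda = 2.88:
prox(9.3051) = sign(9.3051)*max(|9.3051| - 2.88, 0) = 6.4251
prox(9.4171) = sign(9.4171)*max(|9.4171| - 2.88, 0) = 6.5371
prox(-1.5097) = sign(-1.5097)*max(|-1.5097| - 2.88, 0) = 0.0
prox(x) = [6.4251, 6.5371, 0.0]
||prox(x)||_1 = 6.4251 + 6.5371 + 0.0 = 12.9622


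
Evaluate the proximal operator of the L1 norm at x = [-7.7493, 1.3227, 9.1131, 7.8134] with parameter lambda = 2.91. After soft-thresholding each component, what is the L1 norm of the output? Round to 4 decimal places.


Soft-thresholding with lambda = 2.91:
prox(-7.7493) = sign(-7.7493)*max(|-7.7493| - 2.91, 0) = -4.8393
prox(1.3227) = sign(1.3227)*max(|1.3227| - 2.91, 0) = 0.0
prox(9.1131) = sign(9.1131)*max(|9.1131| - 2.91, 0) = 6.2031
prox(7.8134) = sign(7.8134)*max(|7.8134| - 2.91, 0) = 4.9034
prox(x) = [-4.8393, 0.0, 6.2031, 4.9034]
||prox(x)||_1 = 4.8393 + 0.0 + 6.2031 + 4.9034 = 15.9458


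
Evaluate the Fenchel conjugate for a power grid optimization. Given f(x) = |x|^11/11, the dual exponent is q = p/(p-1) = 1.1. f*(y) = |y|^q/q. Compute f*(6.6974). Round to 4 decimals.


The conjugate exponent q satisfies 1/p + 1/q = 1.
p = 11, so q = 11/(11 - 1) = 1.1
|y|^q = 6.6974^1.1 = 8.1002
f*(6.6974) = 8.1002 / 1.1 = 7.3638


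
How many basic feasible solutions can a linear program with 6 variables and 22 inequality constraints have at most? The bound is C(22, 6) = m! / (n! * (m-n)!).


Each vertex corresponds to some choice of n active constraints out of m, so the number of vertices is at most C(m, n) = m! / (n!(m-n)!).
m = 22, n = 6
Numerator: 22 * 21 * 20 * 19 * 18 * 17
Denominator: 6! = 720
C(22, 6) = 74613


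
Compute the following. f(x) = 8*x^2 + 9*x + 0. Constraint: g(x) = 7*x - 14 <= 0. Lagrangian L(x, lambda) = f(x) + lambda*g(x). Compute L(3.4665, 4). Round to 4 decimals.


Step 1: Evaluate f(x).
f(3.4665) = 8*3.4665^2 + 9*3.4665 + 0 = 127.3315
Step 2: Evaluate g(x).
g(3.4665) = 7*3.4665 - 14 = 10.2655
Step 3: Compute Lagrangian.
L = 127.3315 + 4*10.2655 = 168.3935


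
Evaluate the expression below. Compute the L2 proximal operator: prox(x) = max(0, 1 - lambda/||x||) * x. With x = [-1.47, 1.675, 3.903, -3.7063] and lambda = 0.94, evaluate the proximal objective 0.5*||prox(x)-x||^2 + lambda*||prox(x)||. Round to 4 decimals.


Step 1: Compute ||x||.
||x|| = 5.8255
Step 2: Compute scaling factor.
scale = max(0, 1 - 0.94/5.8255) = 0.8386
Step 3: prox(x) = [-1.2328, 1.4047, 3.2732, -3.1083]
||prox(x)|| = 4.8855
Step 4: Proximal objective.
0.5*||prox-x||^2 = 0.4418
lambda*||prox|| = 4.5924
Total = 5.0342


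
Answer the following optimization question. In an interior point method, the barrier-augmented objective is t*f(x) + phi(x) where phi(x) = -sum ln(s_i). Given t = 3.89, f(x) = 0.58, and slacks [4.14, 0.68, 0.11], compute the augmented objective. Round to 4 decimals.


Step 1: Compute log-barrier.
ln values: [1.4207, -0.3857, -2.2073]
phi = -(1.4207 - 0.3857 - 2.2073) = 1.1722
Step 2: Compute augmented objective.
t*f(x) = 3.89*0.58 = 2.2562
Total = 2.2562 + 1.1722 = 3.4284


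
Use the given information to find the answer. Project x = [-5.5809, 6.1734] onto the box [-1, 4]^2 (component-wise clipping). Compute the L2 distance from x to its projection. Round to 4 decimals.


Project each component onto [-1, 4].
clip(-5.5809) = -1.0, clip(6.1734) = 4.0
Projection = [-1.0, 4.0]
Squared diffs: [20.9846, 4.7237]
Distance = sqrt(25.7083) = 5.0703


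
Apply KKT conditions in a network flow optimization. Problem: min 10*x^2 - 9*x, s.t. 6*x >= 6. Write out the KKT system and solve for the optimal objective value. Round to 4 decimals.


Step 1: Try lambda = 0 (constraint inactive).
x_unc = 9/(2*10) = 0.45
Check: 6*0.45 = 2.7 < 6 -- violated!
Step 2: Constraint must be active: 6*x = 6
x* = 6/6 = 1.0
lambda = (2*10*1.0 - 9)/6 = 1.8333
Step 3: Compute optimal value.
f(x*) = 10*1.0^2 - 9*1.0 = 1.0


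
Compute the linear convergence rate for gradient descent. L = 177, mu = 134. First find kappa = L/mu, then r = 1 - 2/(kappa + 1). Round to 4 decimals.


Step 1: Compute the condition number.
kappa = L/mu = 177/134 = 1.3209
Step 2: Compute the convergence rate.
r = 1 - 2/(kappa + 1) = 1 - 2*mu/(L + mu) = (L - mu)/(L + mu) = 43/311 = 0.1383


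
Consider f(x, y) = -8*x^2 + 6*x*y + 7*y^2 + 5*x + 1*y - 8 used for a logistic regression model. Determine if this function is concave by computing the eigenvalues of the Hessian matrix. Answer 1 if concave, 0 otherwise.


The Hessian of f(x,y) = -8*x^2 + 6*x*y + 7*y^2 + 5*x + 1*y - 8 is:
H = [[-16, 6], [6, 14]]
Trace = -16 + 14 = -2
Determinant = -16*14 - (6)^2 = -260
Discriminant = (-2)^2 - 4*-260 = 1044.0
Eigenvalues: lambda_1 = -17.1555, lambda_2 = 15.1555
The function is not concave.

0


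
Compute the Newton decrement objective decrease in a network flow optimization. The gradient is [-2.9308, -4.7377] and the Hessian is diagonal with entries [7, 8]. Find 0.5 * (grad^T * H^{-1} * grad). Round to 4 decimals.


Step 1: H is diagonal, so H^(-1) * g = [-0.4187, -0.5922].
Step 2: g^T H^(-1) g = sum_i g_i^2 / H_ii
  = (-2.9308)^2/7 + (-4.7377)^2/8
  = 1.2271 + 2.8057 = 4.0328
Step 3: Objective decrease = 0.5 * g^T H^(-1) g = 2.0164


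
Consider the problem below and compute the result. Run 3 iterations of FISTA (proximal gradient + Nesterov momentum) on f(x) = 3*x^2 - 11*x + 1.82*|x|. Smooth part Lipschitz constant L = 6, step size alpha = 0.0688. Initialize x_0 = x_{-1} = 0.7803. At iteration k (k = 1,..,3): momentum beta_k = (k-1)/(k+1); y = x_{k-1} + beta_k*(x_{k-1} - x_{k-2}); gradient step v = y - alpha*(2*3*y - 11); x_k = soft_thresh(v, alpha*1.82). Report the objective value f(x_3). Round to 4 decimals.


FISTA on f(x) = 3*x^2 - 11*x + 1.82*|x|
L = 6, alpha = 0.0688
Iteration 1: beta = 0.0, y = 0.7803 + 0.0*(0.7803 - 0.7803) = 0.7803
  grad(y) = -6.3182, v = y - alpha*grad = 1.215
  prox(v) = soft_thresh(1.215, 0.1252) = 1.0898
Iteration 2: beta = 0.3333, y = 1.0898 + 0.3333*(1.0898 - 0.7803) = 1.1929
  grad(y) = -3.8424, v = y - alpha*grad = 1.4573
  prox(v) = soft_thresh(1.4573, 0.1252) = 1.3321
Iteration 3: beta = 0.5, y = 1.3321 + 0.5*(1.3321 - 1.0898) = 1.4532
  grad(y) = -2.2807, v = y - alpha*grad = 1.6101
  prox(v) = soft_thresh(1.6101, 0.1252) = 1.4849
f(x_3) = 3*1.4849^2 - 11*1.4849 + 1.82*|1.4849| = -7.0166


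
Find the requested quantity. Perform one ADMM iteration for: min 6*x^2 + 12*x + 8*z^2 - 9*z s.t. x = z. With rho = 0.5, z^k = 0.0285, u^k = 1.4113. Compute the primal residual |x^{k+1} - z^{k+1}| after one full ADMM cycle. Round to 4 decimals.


ADMM iteration with rho = 0.5, z^k = 0.0285, u^k = 1.4113
Step 1: x-update.
Minimize 6*x^2 + 12*x + (0.5/2)*(x - 0.0285 + 1.4113)^2
FOC: (2*6 + 0.5)*x = -12 + 0.5*(0.0285 - 1.4113)
x^{k+1} = -1.0153
Step 2: z-update.
Minimize 8*z^2 - 9*z + (0.5/2)*(-1.0153 - z + 1.4113)^2
FOC: (2*8 + 0.5)*z = 9 + 0.5*(-1.0153 + 1.4113)
z^{k+1} = 0.5575
Step 3: u-update.
u^{k+1} = 1.4113 - 1.0153 - 0.5575 = -0.1615
Step 4: Primal residual = |-1.0153 - 0.5575| = 1.5728


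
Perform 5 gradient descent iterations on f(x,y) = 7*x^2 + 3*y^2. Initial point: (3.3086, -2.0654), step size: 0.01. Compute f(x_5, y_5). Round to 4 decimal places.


Gradient descent on f(x,y) = 7*x^2 + 3*y^2.
Starting point: (3.3086, -2.0654), alpha = 0.01
Step 1: grad_x = 2*7*3.3086 = 46.3204, grad_y = 2*3*-2.0654 = -12.3924
  x_1 = 3.3086 - 0.01*46.3204 = 2.8454
  y_1 = -2.0654 - 0.01*-12.3924 = -1.9415
Step 2: grad_x = 2*7*2.8454 = 39.8355, grad_y = 2*3*-1.9415 = -11.6489
  x_2 = 2.8454 - 0.01*39.8355 = 2.447
  y_2 = -1.9415 - 0.01*-11.6489 = -1.825
Step 3: grad_x = 2*7*2.447 = 34.2586, grad_y = 2*3*-1.825 = -10.9499
  x_3 = 2.447 - 0.01*34.2586 = 2.1045
  y_3 = -1.825 - 0.01*-10.9499 = -1.7155
Step 4: grad_x = 2*7*2.1045 = 29.4624, grad_y = 2*3*-1.7155 = -10.2929
  x_4 = 2.1045 - 0.01*29.4624 = 1.8098
  y_4 = -1.7155 - 0.01*-10.2929 = -1.6126
Step 5: grad_x = 2*7*1.8098 = 25.3376, grad_y = 2*3*-1.6126 = -9.6754
  x_5 = 1.8098 - 0.01*25.3376 = 1.5565
  y_5 = -1.6126 - 0.01*-9.6754 = -1.5158
f(1.5565, -1.5158) = 7*1.5565^2 + 3*(-1.5158)^2 = 23.8509


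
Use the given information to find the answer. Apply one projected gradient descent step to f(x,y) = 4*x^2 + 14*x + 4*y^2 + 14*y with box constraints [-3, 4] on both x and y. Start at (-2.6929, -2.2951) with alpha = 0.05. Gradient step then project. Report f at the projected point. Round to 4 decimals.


Step 1: Compute gradient at (-2.6929, -2.2951).
grad_x = 2*4*-2.6929 + 14 = -7.5432
grad_y = 2*4*-2.2951 + 14 = -4.3608
Step 2: Gradient step.
x_raw = -2.6929 - 0.05*-7.5432 = -2.3157
y_raw = -2.2951 - 0.05*-4.3608 = -2.0771
Step 3: Project onto [-3, 4].
x_proj = clip(-2.3157) = -2.3157
y_proj = clip(-2.0771) = -2.0771
Step 4: Evaluate f.
f(-2.3157, -2.0771) = -22.7919


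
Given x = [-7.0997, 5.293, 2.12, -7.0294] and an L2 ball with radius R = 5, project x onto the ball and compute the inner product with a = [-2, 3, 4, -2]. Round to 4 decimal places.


Step 1: Compute ||x|| (intermediates to 6 decimals).
||x|| = sqrt((-7.0997)^2 + 5.293^2 + 2.12^2 + (-7.0294)^2) = 11.503411
Step 2: Project.
Since ||x|| > R, scale = R/||x|| = 5/11.503411 = 0.434654, proj(x) = scale * x
proj(x) = [-3.085913, 2.300624, 0.921466, -3.055357]
Step 3: Dot product.
a^T * proj(x) = -2*(-3.085913) + 3*2.300624 + 4*0.921466 - 2*(-3.055357) = 22.8703


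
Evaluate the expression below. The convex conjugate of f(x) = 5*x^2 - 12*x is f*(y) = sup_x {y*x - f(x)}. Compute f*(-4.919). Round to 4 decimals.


f*(y) = sup_x {y*x - a*x^2 - b*x} = sup_x {(y-b)*x - a*x^2}
FOC: (y - b) - 2a*x = 0 => x* = (y - b)/(2a)
x* = (-4.919 + 12)/(2*5) = 0.7081
f*(-4.919) = (y-b)^2/(4a) = (-4.919 + 12)^2/(4*5)
= 50.1406/20 = 2.507
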